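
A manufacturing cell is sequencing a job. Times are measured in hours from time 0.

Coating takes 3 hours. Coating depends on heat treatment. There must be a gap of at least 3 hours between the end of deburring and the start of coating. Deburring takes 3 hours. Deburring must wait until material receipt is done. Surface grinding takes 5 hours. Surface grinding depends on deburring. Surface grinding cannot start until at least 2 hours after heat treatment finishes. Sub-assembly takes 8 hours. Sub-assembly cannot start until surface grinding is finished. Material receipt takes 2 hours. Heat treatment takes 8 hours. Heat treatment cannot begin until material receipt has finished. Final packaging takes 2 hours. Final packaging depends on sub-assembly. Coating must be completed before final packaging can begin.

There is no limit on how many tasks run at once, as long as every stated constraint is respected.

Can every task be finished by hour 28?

Yes

Material receipt has no prerequisites, so it starts at hour 0 and finishes at hour 2.
Heat treatment waits on material receipt (finishes hour 2), so it starts at hour 2 and finishes at 2 + 8 = hour 10.
Deburring cannot begin until material receipt (finishes hour 2). It runs from hour 2 to 2 + 3 = hour 5.
Coating has to wait for heat treatment (finishes hour 10); deburring (finishes hour 5, plus 3-hour gap → hour 8). The latest of these is hour 10, so coating runs hour 10 to 10 + 3 = hour 13.
Surface grinding needs all of deburring (finishes hour 5); heat treatment (finishes hour 10, plus 2-hour gap → hour 12). That puts its earliest start at hour 12; it finishes at 12 + 5 = hour 17.
Sub-assembly waits on surface grinding (finishes hour 17), so it starts at hour 17 and finishes at 17 + 8 = hour 25.
Final packaging cannot start until sub-assembly (finishes hour 25); coating (finishes hour 13). The controlling bound is hour 25, so final packaging finishes at 25 + 2 = hour 27.
Every task is finished by hour 27, which is no later than the deadline of 28, so the schedule is feasible.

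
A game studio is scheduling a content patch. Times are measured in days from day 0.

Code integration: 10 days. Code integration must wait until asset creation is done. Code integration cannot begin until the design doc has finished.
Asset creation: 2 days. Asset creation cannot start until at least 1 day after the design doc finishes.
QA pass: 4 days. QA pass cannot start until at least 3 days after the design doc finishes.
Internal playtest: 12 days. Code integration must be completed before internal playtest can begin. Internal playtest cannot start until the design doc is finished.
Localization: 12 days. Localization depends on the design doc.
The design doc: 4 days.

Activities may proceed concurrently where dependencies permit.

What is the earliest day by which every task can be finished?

29

The design doc has no prerequisites, so it starts at day 0 and finishes at day 4.
QA pass cannot begin until the design doc (finishes day 4, plus 3-day gap → day 7). It runs from day 7 to 7 + 4 = day 11.
Localization cannot begin until the design doc (finishes day 4). It runs from day 4 to 4 + 12 = day 16.
After the design doc (finishes day 4, plus 1-day gap → day 5), asset creation can start at day 5 and finishes at day 7.
Code integration has to wait for asset creation (finishes day 7); the design doc (finishes day 4). The latest of these is day 7, so code integration runs day 7 to 7 + 10 = day 17.
Internal playtest has to wait for code integration (finishes day 17); the design doc (finishes day 4). The latest of these is day 17, so internal playtest runs day 17 to 17 + 12 = day 29.
All tasks are finished once the last one completes. Finish times: The design doc at 4, Asset creation at 7, Code integration at 17, Internal playtest at 29, Localization at 16, QA pass at 11. The latest is day 29.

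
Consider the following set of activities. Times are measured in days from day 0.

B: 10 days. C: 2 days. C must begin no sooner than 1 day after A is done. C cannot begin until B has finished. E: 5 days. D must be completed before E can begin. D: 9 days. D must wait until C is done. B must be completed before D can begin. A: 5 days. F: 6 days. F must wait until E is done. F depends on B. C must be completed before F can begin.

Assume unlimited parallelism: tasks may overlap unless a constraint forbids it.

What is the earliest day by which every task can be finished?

32

Nothing blocks B, so it runs from day 0 to day 10.
Nothing blocks A, so it runs from day 0 to day 5.
C cannot start until A (finishes day 5, plus 1-day gap → day 6); B (finishes day 10). The controlling bound is day 10, so C finishes at 10 + 2 = day 12.
For D: C (finishes day 12); B (finishes day 10). Taking the maximum gives a start of day 12, and it finishes at 12 + 9 = day 21.
After D (finishes day 21), E can start at day 21 and finishes at day 26.
F has to wait for E (finishes day 26); B (finishes day 10); C (finishes day 12). The latest of these is day 26, so F runs day 26 to 26 + 6 = day 32.
All tasks are finished once the last one completes. Finish times: A at 5, B at 10, C at 12, D at 21, E at 26, F at 32. The latest is day 32.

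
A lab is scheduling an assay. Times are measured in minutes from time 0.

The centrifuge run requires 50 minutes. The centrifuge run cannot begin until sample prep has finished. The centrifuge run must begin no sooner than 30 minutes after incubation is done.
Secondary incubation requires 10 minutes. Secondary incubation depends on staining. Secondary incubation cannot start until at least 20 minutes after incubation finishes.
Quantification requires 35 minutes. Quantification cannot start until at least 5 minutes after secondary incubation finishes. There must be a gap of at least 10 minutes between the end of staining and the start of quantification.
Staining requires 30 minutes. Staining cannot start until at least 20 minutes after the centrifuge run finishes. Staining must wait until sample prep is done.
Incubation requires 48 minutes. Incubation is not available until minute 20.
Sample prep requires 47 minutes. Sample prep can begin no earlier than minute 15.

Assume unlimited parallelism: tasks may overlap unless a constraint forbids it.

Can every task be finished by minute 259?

Incubation waits on its own release at minute 20, so it starts at minute 20 and finishes at 20 + 48 = minute 68.
Sample prep cannot begin until its own release at minute 15. It runs from minute 15 to 15 + 47 = minute 62.
The centrifuge run cannot start until sample prep (finishes minute 62); incubation (finishes minute 68, plus 30-minute gap → minute 98). The controlling bound is minute 98, so the centrifuge run finishes at 98 + 50 = minute 148.
Staining needs all of the centrifuge run (finishes minute 148, plus 20-minute gap → minute 168); sample prep (finishes minute 62). That puts its earliest start at minute 168; it finishes at 168 + 30 = minute 198.
For secondary incubation: staining (finishes minute 198); incubation (finishes minute 68, plus 20-minute gap → minute 88). Taking the maximum gives a start of minute 198, and it finishes at 198 + 10 = minute 208.
Quantification needs all of secondary incubation (finishes minute 208, plus 5-minute gap → minute 213); staining (finishes minute 198, plus 10-minute gap → minute 208). That puts its earliest start at minute 213; it finishes at 213 + 35 = minute 248.
Every task is finished by minute 248, which is no later than the deadline of 259, so the schedule is feasible.

Yes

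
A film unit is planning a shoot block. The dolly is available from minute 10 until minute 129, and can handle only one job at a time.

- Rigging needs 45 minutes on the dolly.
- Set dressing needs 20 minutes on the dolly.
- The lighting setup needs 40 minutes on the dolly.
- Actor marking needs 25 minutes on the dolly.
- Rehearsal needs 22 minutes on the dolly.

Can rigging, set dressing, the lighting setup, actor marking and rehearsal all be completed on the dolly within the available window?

The dolly window is 129 − 10 = 119 minutes.
Running back to back, the jobs need 45 + 20 + 40 + 25 + 22 = 152 minutes on the dolly.
Since 152 > 119, they cannot all fit.

No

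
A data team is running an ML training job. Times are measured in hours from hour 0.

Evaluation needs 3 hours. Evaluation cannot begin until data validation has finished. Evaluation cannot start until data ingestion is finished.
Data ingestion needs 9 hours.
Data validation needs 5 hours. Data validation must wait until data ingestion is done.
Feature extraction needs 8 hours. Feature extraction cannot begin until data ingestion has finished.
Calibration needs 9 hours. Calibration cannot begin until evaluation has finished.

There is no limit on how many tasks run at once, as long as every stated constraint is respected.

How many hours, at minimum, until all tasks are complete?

26

Data ingestion has no prerequisites, so it starts at hour 0 and finishes at hour 9.
Feature extraction cannot begin until data ingestion (finishes hour 9). It runs from hour 9 to 9 + 8 = hour 17.
After data ingestion (finishes hour 9), data validation can start at hour 9 and finishes at hour 14.
Evaluation cannot start until data validation (finishes hour 14); data ingestion (finishes hour 9). The controlling bound is hour 14, so evaluation finishes at 14 + 3 = hour 17.
Calibration waits on evaluation (finishes hour 17), so it starts at hour 17 and finishes at 17 + 9 = hour 26.
All tasks are finished once the last one completes. Finish times: Data ingestion at 9, Data validation at 14, Feature extraction at 17, Evaluation at 17, Calibration at 26. The latest is hour 26.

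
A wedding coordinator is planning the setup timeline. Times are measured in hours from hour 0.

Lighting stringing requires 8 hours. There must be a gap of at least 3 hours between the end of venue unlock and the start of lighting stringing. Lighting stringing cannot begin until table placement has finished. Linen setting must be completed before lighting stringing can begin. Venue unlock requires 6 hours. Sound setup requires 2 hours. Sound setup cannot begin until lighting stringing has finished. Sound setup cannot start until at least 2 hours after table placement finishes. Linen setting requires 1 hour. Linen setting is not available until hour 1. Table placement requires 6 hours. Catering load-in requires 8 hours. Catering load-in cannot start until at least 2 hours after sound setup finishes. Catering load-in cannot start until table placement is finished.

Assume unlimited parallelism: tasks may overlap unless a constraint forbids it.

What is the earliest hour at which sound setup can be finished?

After its own release at hour 1, linen setting can start at hour 1 and finishes at hour 2.
Table placement can start immediately at hour 0; it finishes at hour 6.
Nothing blocks venue unlock, so it runs from hour 0 to hour 6.
For lighting stringing: venue unlock (finishes hour 6, plus 3-hour gap → hour 9); table placement (finishes hour 6); linen setting (finishes hour 2). Taking the maximum gives a start of hour 9, and it finishes at 9 + 8 = hour 17.
Sound setup needs all of lighting stringing (finishes hour 17); table placement (finishes hour 6, plus 2-hour gap → hour 8). That puts its earliest start at hour 17; it finishes at 17 + 2 = hour 19.

19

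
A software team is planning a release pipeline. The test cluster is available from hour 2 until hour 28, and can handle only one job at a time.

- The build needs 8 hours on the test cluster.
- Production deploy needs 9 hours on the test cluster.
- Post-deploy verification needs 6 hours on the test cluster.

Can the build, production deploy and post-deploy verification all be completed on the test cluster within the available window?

The test cluster window is 28 − 2 = 26 hours.
Running back to back, the jobs need 8 + 9 + 6 = 23 hours on the test cluster.
Since 23 ≤ 26, they fit within the window.

Yes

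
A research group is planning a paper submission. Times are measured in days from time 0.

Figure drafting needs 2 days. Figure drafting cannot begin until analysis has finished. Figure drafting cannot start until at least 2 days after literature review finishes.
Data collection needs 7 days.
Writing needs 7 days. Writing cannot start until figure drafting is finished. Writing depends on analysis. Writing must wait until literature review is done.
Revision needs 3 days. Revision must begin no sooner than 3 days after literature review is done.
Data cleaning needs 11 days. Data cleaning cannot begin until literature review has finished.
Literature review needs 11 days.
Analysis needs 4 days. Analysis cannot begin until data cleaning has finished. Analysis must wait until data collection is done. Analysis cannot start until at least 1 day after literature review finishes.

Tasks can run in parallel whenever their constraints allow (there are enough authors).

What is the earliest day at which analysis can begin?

22

Nothing blocks data collection, so it runs from day 0 to day 7.
Nothing blocks literature review, so it runs from day 0 to day 11.
Data cleaning cannot begin until literature review (finishes day 11). It runs from day 11 to 11 + 11 = day 22.
Analysis waits on data cleaning (finishes day 22); data collection (finishes day 7); literature review (finishes day 11, plus 1-day gap → day 12). The latest of these is day 22, which is the earliest analysis can start.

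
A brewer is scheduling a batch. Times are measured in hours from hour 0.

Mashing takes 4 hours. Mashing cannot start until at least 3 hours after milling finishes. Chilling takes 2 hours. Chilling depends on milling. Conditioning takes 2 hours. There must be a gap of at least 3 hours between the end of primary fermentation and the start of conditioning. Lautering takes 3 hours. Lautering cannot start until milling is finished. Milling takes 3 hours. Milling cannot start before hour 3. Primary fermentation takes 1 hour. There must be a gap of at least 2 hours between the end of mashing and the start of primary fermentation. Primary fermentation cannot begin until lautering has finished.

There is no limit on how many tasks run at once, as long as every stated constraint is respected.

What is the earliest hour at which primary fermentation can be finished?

16

After its own release at hour 3, milling can start at hour 3 and finishes at hour 6.
Lautering waits on milling (finishes hour 6), so it starts at hour 6 and finishes at 6 + 3 = hour 9.
Mashing waits on milling (finishes hour 6, plus 3-hour gap → hour 9), so it starts at hour 9 and finishes at 9 + 4 = hour 13.
For primary fermentation: mashing (finishes hour 13, plus 2-hour gap → hour 15); lautering (finishes hour 9). Taking the maximum gives a start of hour 15, and it finishes at 15 + 1 = hour 16.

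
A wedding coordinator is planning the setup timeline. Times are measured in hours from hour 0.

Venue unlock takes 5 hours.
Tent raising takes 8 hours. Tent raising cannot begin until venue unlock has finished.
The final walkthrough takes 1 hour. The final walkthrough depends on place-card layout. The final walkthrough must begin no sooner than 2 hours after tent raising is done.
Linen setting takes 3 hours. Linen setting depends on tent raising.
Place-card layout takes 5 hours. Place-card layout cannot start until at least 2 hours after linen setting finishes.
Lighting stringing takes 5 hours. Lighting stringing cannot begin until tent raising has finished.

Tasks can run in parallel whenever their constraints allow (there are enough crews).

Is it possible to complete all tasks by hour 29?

Yes

Venue unlock has no prerequisites, so it starts at hour 0 and finishes at hour 5.
Tent raising waits on venue unlock (finishes hour 5), so it starts at hour 5 and finishes at 5 + 8 = hour 13.
Lighting stringing waits on tent raising (finishes hour 13), so it starts at hour 13 and finishes at 13 + 5 = hour 18.
After tent raising (finishes hour 13), linen setting can start at hour 13 and finishes at hour 16.
Place-card layout waits on linen setting (finishes hour 16, plus 2-hour gap → hour 18), so it starts at hour 18 and finishes at 18 + 5 = hour 23.
The final walkthrough needs all of place-card layout (finishes hour 23); tent raising (finishes hour 13, plus 2-hour gap → hour 15). That puts its earliest start at hour 23; it finishes at 23 + 1 = hour 24.
Every task is finished by hour 24, which is no later than the deadline of 29, so the schedule is feasible.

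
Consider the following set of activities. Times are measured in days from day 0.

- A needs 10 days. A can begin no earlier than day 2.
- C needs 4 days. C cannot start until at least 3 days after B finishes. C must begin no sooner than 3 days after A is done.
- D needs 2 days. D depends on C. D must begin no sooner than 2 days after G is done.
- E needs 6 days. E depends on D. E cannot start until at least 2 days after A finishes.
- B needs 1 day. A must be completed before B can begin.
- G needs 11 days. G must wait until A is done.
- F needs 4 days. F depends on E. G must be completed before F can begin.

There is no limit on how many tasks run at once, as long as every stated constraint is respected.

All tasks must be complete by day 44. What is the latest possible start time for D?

32

To finish by day 44, F (duration 4) must start no later than day 40.
Since F (must start by day 40) depends on it, E must finish by day 40. Backing off its 6-day duration gives a latest start of day 34.
D must finish before E (must start by day 34). With a 2-day duration, D must start by 34 − 2 = day 32.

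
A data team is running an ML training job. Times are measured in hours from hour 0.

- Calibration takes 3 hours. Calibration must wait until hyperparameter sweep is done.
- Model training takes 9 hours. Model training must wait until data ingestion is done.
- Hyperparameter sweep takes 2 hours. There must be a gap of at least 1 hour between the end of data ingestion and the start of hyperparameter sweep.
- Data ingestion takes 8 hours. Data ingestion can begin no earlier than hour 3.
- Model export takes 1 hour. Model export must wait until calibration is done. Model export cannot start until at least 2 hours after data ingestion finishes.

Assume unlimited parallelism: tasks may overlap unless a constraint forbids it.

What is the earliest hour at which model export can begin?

After its own release at hour 3, data ingestion can start at hour 3 and finishes at hour 11.
After data ingestion (finishes hour 11, plus 1-hour gap → hour 12), hyperparameter sweep can start at hour 12 and finishes at hour 14.
After hyperparameter sweep (finishes hour 14), calibration can start at hour 14 and finishes at hour 17.
Model export waits on calibration (finishes hour 17); data ingestion (finishes hour 11, plus 2-hour gap → hour 13). The latest of these is hour 17, which is the earliest model export can start.

17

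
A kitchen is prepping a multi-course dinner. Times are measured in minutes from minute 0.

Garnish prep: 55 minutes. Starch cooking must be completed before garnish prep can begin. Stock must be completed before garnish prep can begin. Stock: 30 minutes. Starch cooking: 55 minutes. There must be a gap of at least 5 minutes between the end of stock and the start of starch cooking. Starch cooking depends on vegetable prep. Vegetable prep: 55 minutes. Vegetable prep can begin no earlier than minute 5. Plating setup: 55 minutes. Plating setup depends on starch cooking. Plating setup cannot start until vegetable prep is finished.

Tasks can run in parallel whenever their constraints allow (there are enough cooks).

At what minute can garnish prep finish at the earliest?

170

Vegetable prep waits on its own release at minute 5, so it starts at minute 5 and finishes at 5 + 55 = minute 60.
Stock has no prerequisites, so it starts at minute 0 and finishes at minute 30.
Starch cooking has to wait for stock (finishes minute 30, plus 5-minute gap → minute 35); vegetable prep (finishes minute 60). The latest of these is minute 60, so starch cooking runs minute 60 to 60 + 55 = minute 115.
Garnish prep needs all of starch cooking (finishes minute 115); stock (finishes minute 30). That puts its earliest start at minute 115; it finishes at 115 + 55 = minute 170.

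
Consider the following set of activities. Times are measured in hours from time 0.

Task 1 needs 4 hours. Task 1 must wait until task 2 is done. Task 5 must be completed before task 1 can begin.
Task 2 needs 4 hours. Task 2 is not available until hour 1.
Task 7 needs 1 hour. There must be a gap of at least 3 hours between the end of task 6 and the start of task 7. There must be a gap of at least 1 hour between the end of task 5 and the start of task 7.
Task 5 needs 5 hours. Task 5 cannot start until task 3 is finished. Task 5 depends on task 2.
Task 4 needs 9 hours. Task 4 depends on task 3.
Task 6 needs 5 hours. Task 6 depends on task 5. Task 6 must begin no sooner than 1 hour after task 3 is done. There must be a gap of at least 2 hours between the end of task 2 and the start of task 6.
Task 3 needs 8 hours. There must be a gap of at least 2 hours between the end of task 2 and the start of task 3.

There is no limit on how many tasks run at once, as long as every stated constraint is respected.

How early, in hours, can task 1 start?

Task 2 cannot begin until its own release at hour 1. It runs from hour 1 to 1 + 4 = hour 5.
After task 2 (finishes hour 5, plus 2-hour gap → hour 7), task 3 can start at hour 7 and finishes at hour 15.
For task 5: task 3 (finishes hour 15); task 2 (finishes hour 5). Taking the maximum gives a start of hour 15, and it finishes at 15 + 5 = hour 20.
Task 1 waits on task 2 (finishes hour 5); task 5 (finishes hour 20). The latest of these is hour 20, which is the earliest task 1 can start.

20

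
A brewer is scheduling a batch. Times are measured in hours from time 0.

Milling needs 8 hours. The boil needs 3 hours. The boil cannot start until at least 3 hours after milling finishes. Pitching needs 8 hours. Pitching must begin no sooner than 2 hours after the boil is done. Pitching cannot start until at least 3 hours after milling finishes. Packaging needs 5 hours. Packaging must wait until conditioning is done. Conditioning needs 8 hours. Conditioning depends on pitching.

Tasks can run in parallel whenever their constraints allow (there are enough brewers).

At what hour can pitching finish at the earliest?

Milling has no prerequisites, so it starts at hour 0 and finishes at hour 8.
The boil waits on milling (finishes hour 8, plus 3-hour gap → hour 11), so it starts at hour 11 and finishes at 11 + 3 = hour 14.
Pitching cannot start until the boil (finishes hour 14, plus 2-hour gap → hour 16); milling (finishes hour 8, plus 3-hour gap → hour 11). The controlling bound is hour 16, so pitching finishes at 16 + 8 = hour 24.

24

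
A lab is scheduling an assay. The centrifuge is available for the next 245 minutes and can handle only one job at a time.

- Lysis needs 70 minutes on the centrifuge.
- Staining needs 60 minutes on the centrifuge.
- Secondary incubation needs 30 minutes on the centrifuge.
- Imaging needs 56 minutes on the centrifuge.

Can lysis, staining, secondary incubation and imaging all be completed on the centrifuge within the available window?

Running back to back, the jobs need 70 + 60 + 30 + 56 = 216 minutes on the centrifuge.
Since 216 ≤ 245, they fit within the window.

Yes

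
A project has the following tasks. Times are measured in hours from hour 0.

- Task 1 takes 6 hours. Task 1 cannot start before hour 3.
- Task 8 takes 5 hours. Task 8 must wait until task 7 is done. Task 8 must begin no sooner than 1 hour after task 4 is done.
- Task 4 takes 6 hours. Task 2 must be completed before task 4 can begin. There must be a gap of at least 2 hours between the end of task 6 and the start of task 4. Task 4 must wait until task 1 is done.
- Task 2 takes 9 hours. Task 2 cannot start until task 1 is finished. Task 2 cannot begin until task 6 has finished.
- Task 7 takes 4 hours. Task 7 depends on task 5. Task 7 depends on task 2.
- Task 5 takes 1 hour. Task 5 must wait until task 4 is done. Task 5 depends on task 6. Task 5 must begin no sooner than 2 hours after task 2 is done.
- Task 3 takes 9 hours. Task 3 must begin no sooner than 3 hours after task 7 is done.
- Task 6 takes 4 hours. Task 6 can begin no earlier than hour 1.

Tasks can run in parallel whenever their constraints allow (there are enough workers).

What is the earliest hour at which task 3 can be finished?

Task 6 cannot begin until its own release at hour 1. It runs from hour 1 to 1 + 4 = hour 5.
Task 1 cannot begin until its own release at hour 3. It runs from hour 3 to 3 + 6 = hour 9.
Task 2 has to wait for task 1 (finishes hour 9); task 6 (finishes hour 5). The latest of these is hour 9, so task 2 runs hour 9 to 9 + 9 = hour 18.
Task 4 needs all of task 2 (finishes hour 18); task 6 (finishes hour 5, plus 2-hour gap → hour 7); task 1 (finishes hour 9). That puts its earliest start at hour 18; it finishes at 18 + 6 = hour 24.
For task 5: task 4 (finishes hour 24); task 6 (finishes hour 5); task 2 (finishes hour 18, plus 2-hour gap → hour 20). Taking the maximum gives a start of hour 24, and it finishes at 24 + 1 = hour 25.
Task 7 has to wait for task 5 (finishes hour 25); task 2 (finishes hour 18). The latest of these is hour 25, so task 7 runs hour 25 to 25 + 4 = hour 29.
After task 7 (finishes hour 29, plus 3-hour gap → hour 32), task 3 can start at hour 32 and finishes at hour 41.

41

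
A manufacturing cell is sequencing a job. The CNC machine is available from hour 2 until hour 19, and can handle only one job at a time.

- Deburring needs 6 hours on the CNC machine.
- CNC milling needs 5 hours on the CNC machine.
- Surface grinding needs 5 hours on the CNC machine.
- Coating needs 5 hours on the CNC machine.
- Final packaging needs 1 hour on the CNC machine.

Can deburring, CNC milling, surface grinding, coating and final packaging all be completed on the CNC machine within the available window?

No

The CNC machine window is 19 − 2 = 17 hours.
Running back to back, the jobs need 6 + 5 + 5 + 5 + 1 = 22 hours on the CNC machine.
Since 22 > 17, they cannot all fit.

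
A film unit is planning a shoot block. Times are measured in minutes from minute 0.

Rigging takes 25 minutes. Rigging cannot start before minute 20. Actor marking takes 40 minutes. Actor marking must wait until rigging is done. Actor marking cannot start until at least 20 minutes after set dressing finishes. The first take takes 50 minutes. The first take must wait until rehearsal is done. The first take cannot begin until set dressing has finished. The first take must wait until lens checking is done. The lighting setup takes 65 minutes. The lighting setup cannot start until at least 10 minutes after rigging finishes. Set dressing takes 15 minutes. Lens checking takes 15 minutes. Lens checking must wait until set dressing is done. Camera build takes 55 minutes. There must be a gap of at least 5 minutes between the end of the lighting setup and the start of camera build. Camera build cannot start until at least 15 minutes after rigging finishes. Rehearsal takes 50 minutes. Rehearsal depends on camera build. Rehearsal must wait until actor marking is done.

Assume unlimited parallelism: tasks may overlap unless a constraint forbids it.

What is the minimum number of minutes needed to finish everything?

Set dressing has no prerequisites, so it starts at minute 0 and finishes at minute 15.
Lens checking waits on set dressing (finishes minute 15), so it starts at minute 15 and finishes at 15 + 15 = minute 30.
After its own release at minute 20, rigging can start at minute 20 and finishes at minute 45.
Actor marking needs all of rigging (finishes minute 45); set dressing (finishes minute 15, plus 20-minute gap → minute 35). That puts its earliest start at minute 45; it finishes at 45 + 40 = minute 85.
The lighting setup cannot begin until rigging (finishes minute 45, plus 10-minute gap → minute 55). It runs from minute 55 to 55 + 65 = minute 120.
For camera build: the lighting setup (finishes minute 120, plus 5-minute gap → minute 125); rigging (finishes minute 45, plus 15-minute gap → minute 60). Taking the maximum gives a start of minute 125, and it finishes at 125 + 55 = minute 180.
Rehearsal needs all of camera build (finishes minute 180); actor marking (finishes minute 85). That puts its earliest start at minute 180; it finishes at 180 + 50 = minute 230.
The first take needs all of rehearsal (finishes minute 230); set dressing (finishes minute 15); lens checking (finishes minute 30). That puts its earliest start at minute 230; it finishes at 230 + 50 = minute 280.
All tasks are finished once the last one completes. Finish times: Rigging at 45, Set dressing at 15, The lighting setup at 120, Camera build at 180, Lens checking at 30, Actor marking at 85, Rehearsal at 230, The first take at 280. The latest is minute 280.

280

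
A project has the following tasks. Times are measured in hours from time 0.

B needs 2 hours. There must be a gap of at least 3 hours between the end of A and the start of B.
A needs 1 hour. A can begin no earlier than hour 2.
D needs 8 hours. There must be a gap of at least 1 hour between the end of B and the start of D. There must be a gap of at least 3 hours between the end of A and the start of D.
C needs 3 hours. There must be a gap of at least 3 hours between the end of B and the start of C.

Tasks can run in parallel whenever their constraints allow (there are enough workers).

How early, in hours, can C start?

A waits on its own release at hour 2, so it starts at hour 2 and finishes at 2 + 1 = hour 3.
B cannot begin until A (finishes hour 3, plus 3-hour gap → hour 6). It runs from hour 6 to 6 + 2 = hour 8.
C waits on B (finishes hour 8, plus 3-hour gap → hour 11), so the earliest it can start is hour 11.

11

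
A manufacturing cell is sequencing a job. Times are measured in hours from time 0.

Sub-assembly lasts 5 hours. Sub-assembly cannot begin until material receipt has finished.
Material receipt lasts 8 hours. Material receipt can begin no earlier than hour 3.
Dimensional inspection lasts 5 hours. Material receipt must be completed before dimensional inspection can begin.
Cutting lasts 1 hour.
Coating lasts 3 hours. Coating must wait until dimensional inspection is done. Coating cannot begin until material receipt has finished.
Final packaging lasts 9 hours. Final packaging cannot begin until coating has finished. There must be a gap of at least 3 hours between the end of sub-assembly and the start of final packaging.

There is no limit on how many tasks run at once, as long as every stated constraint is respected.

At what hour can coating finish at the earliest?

19

After its own release at hour 3, material receipt can start at hour 3 and finishes at hour 11.
Dimensional inspection waits on material receipt (finishes hour 11), so it starts at hour 11 and finishes at 11 + 5 = hour 16.
Coating needs all of dimensional inspection (finishes hour 16); material receipt (finishes hour 11). That puts its earliest start at hour 16; it finishes at 16 + 3 = hour 19.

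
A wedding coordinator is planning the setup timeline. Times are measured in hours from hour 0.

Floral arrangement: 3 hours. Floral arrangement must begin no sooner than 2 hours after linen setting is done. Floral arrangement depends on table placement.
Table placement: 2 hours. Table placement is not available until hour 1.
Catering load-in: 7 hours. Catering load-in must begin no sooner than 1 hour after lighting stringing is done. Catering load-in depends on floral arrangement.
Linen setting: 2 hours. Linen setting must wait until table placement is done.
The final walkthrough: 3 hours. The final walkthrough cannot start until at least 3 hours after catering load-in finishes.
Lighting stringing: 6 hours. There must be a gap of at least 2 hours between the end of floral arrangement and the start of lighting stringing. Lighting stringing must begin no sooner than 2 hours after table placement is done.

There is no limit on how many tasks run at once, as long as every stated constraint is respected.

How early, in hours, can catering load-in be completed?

26

After its own release at hour 1, table placement can start at hour 1 and finishes at hour 3.
Linen setting cannot begin until table placement (finishes hour 3). It runs from hour 3 to 3 + 2 = hour 5.
Floral arrangement has to wait for linen setting (finishes hour 5, plus 2-hour gap → hour 7); table placement (finishes hour 3). The latest of these is hour 7, so floral arrangement runs hour 7 to 7 + 3 = hour 10.
For lighting stringing: floral arrangement (finishes hour 10, plus 2-hour gap → hour 12); table placement (finishes hour 3, plus 2-hour gap → hour 5). Taking the maximum gives a start of hour 12, and it finishes at 12 + 6 = hour 18.
Catering load-in cannot start until lighting stringing (finishes hour 18, plus 1-hour gap → hour 19); floral arrangement (finishes hour 10). The controlling bound is hour 19, so catering load-in finishes at 19 + 7 = hour 26.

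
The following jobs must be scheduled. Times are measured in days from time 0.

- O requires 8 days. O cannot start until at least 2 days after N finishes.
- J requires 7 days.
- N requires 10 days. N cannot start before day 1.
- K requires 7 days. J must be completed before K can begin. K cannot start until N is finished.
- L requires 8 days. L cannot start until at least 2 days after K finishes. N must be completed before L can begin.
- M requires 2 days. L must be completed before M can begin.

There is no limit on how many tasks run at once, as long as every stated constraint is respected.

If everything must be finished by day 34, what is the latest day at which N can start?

5

M must finish by day 34; it takes 2 days, so it must start by 34 − 2 = day 32.
Since M (must start by day 32) depends on it, L must finish by day 32. Backing off its 8-day duration gives a latest start of day 24.
K feeds into L (must start by day 24, minus 2-day gap → day 22); so K must finish by day 22 and therefore start by day 15.
Nothing follows O; the deadline of day 34 is its only limit. It must start by 34 − 8 = day 26.
For N: K (must start by day 15); L (must start by day 24); O (must start by day 26, minus 2-day gap → day 24). The most restrictive is day 15; with a 10-day duration, N must start by day 5.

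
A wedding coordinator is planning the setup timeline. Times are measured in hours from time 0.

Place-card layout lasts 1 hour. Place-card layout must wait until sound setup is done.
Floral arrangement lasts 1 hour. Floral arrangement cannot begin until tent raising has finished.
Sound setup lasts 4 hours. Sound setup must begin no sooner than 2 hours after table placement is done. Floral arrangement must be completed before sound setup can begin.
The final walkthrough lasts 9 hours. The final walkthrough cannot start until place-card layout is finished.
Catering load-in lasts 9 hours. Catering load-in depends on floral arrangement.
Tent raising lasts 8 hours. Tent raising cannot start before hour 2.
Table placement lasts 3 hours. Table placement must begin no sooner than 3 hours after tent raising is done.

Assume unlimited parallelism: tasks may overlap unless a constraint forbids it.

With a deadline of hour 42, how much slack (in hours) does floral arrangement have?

17

Tent raising waits on its own release at hour 2, so it starts at hour 2 and finishes at 2 + 8 = hour 10.
Floral arrangement cannot begin until tent raising (finishes hour 10). It runs from hour 10 to 10 + 1 = hour 11.

Working backward from the deadline:
Nothing follows the final walkthrough; the deadline of hour 42 is its only limit. It must start by 42 − 9 = hour 33.
Since the final walkthrough (must start by hour 33) depends on it, place-card layout must finish by hour 33. Backing off its 1-hour duration gives a latest start of hour 32.
Sound setup has to be done before place-card layout (must start by hour 32). That means finishing by hour 32, i.e. starting by 32 − 4 = hour 28.
To finish by hour 42, catering load-in (duration 9) must start no later than hour 33.
Floral arrangement has several dependents: sound setup (must start by hour 28); catering load-in (must start by hour 33). The earliest of those limits is hour 28, so floral arrangement must start by 28 − 1 = hour 27.
So floral arrangement can start as early as hour 10 and as late as hour 27, giving 27 − 10 = 17 hours of slack.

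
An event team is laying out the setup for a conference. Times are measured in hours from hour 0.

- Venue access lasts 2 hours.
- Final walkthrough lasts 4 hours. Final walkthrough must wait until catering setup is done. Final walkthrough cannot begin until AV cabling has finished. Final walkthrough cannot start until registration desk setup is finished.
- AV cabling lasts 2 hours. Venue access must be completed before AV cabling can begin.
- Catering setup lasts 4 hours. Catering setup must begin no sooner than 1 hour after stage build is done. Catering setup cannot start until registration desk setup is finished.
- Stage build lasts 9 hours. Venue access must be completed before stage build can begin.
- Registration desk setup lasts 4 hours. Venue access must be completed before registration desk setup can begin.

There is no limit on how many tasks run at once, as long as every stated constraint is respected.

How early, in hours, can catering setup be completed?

16

Nothing blocks venue access, so it runs from hour 0 to hour 2.
Registration desk setup waits on venue access (finishes hour 2), so it starts at hour 2 and finishes at 2 + 4 = hour 6.
After venue access (finishes hour 2), stage build can start at hour 2 and finishes at hour 11.
Catering setup needs all of stage build (finishes hour 11, plus 1-hour gap → hour 12); registration desk setup (finishes hour 6). That puts its earliest start at hour 12; it finishes at 12 + 4 = hour 16.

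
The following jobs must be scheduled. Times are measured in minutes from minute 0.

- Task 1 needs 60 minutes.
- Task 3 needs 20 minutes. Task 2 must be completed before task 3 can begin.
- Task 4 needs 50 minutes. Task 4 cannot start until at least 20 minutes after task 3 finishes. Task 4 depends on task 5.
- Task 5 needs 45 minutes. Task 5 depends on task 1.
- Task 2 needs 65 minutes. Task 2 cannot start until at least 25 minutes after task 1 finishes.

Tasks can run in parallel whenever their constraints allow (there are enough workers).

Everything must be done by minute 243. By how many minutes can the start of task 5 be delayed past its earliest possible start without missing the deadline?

Task 1 has no prerequisites, so it starts at minute 0 and finishes at minute 60.
Task 5 waits on task 1 (finishes minute 60), so it starts at minute 60 and finishes at 60 + 45 = minute 105.

Working backward from the deadline:
Task 4 has no dependents, so it just needs to finish by minute 243. Starting by 243 − 50 = minute 193 achieves that.
Task 5 feeds into task 4 (must start by minute 193); so task 5 must finish by minute 193 and therefore start by minute 148.
So task 5 can start as early as minute 60 and as late as minute 148, giving 148 − 60 = 88 minutes of slack.

88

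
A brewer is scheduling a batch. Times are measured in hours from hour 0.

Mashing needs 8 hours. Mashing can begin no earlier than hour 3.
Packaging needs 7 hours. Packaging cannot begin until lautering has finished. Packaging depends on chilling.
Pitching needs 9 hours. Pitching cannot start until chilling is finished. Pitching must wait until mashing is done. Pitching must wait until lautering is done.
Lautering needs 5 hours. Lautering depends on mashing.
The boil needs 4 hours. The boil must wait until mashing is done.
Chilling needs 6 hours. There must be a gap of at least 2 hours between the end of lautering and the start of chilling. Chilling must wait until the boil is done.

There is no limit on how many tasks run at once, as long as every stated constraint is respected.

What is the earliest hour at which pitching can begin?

Mashing waits on its own release at hour 3, so it starts at hour 3 and finishes at 3 + 8 = hour 11.
After mashing (finishes hour 11), the boil can start at hour 11 and finishes at hour 15.
Lautering cannot begin until mashing (finishes hour 11). It runs from hour 11 to 11 + 5 = hour 16.
Chilling has to wait for lautering (finishes hour 16, plus 2-hour gap → hour 18); the boil (finishes hour 15). The latest of these is hour 18, so chilling runs hour 18 to 18 + 6 = hour 24.
Pitching waits on chilling (finishes hour 24); mashing (finishes hour 11); lautering (finishes hour 16). The latest of these is hour 24, which is the earliest pitching can start.

24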